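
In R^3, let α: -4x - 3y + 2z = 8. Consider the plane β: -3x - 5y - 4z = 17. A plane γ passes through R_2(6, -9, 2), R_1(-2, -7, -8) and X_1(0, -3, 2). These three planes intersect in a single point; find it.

(5, -8, 2)

R_2R_1 = (-8, 2, -10), R_2X_1 = (-6, 6, 0); a normal to γ is R_2R_1 × R_2X_1 = (60, 60, -36).
Using R_2: γ has equation 60x + 60y - 36z = -252.
Solving the 3×3 linear system -4x - 3y + 2z = 8, -3x - 5y - 4z = 17, 60x + 60y - 36z = -252 (e.g. by elimination or Cramer's rule, determinant = -396) gives (5, -8, 2).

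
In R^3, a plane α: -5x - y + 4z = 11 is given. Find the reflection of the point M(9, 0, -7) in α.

(-11, -4, 9)

λ = (n·M − d)/|n|² = (-73 − 11)/42 = -2.
Reflection = M − 2λn = (9, 0, -7) − (-4)·(-5, -1, 4) = (-11, -4, 9).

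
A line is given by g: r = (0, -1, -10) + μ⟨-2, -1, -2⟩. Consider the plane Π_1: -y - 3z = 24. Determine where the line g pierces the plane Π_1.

Substitute r = (0, -1, -10) + t(-2, -1, -2) into the plane: 31 + 7t = 24, so t = -1.
Intersection: (0, -1, -10) + (-1)·(-2, -1, -2) = (2, 0, -8).

(2, 0, -8)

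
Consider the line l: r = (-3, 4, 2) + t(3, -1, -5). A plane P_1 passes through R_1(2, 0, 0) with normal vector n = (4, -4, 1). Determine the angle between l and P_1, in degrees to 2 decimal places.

18.88

P_1: n·r = n·R_1 gives 4x - 4y + z = 8.
sin θ = |n·v| / (|n||v|) = |11| / (√33 · √35) = 0.32367.
θ ≈ 18.88°.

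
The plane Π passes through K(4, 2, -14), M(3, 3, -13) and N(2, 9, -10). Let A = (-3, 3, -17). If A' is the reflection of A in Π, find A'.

KM = (-1, 1, 1), KN = (-2, 7, 4); a normal to Π is KM × KN = (-3, 2, -5).
Using K: Π has equation -3x + 2y - 5z = 62.
λ = (n·A − d)/|n|² = (100 − 62)/38 = 1.
Reflection = A − 2λn = (-3, 3, -17) − 2·(-3, 2, -5) = (3, -1, -7).

(3, -1, -7)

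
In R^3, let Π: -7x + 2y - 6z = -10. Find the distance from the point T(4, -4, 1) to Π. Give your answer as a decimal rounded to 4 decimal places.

3.3920

n·T − d = (-7)·(4) + (2)·(-4) + (-6)·(1) − (-10) = -32; |n| = √89.
Distance = |-32| / √89 = 32/√89 ≈ 3.3920.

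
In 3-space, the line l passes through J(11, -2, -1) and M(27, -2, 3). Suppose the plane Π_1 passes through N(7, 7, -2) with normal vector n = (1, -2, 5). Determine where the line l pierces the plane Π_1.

A direction vector for l is M − J = (16, 0, 4).
Π_1: n·r = n·N gives x - 2y + 5z = -17.
Substitute r = (11, -2, -1) + t(16, 0, 4) into the plane: 10 + 36t = -17, so t = -3/4.
Intersection: (11, -2, -1) + (-3/4)·(16, 0, 4) = (-1, -2, -4).

(-1, -2, -4)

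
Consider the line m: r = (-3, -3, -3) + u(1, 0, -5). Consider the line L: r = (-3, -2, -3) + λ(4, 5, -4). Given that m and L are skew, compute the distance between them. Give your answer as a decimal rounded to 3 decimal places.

0.532

Common perpendicular direction n = (1, 0, -5) × (4, 5, -4) = (25, -16, 5).
With w = (-3, -2, -3) − (-3, -3, -3) = (0, 1, 0), w · n = -16.
Distance = |w · n| / |n| = |-16| / √906 ≈ 0.532.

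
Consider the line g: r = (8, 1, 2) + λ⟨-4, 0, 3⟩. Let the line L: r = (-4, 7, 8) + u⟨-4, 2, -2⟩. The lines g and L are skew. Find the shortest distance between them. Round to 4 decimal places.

4.2933

Common perpendicular direction n = (-4, 0, 3) × (-4, 2, -2) = (-6, -20, -8).
With w = (-4, 7, 8) − (8, 1, 2) = (-12, 6, 6), w · n = -96.
Distance = |w · n| / |n| = |-96| / √500 ≈ 4.2933.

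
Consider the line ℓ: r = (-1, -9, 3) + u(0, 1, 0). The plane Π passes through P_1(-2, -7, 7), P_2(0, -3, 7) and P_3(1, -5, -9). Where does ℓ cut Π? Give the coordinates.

(-1, -6, 3)

P_1P_2 = (2, 4, 0), P_1P_3 = (3, 2, -16); a normal to Π is P_1P_2 × P_1P_3 = (-64, 32, -8).
Using P_1: Π has equation -64x + 32y - 8z = -152.
Substitute r = (-1, -9, 3) + t(0, 1, 0) into the plane: -248 + 32t = -152, so t = 3.
Intersection: (-1, -9, 3) + 3·(0, 1, 0) = (-1, -6, 3).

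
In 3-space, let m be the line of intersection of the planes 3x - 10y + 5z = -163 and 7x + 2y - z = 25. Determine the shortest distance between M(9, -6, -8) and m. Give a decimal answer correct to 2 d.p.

18.95

Direction of m: (3, -10, 5) × (7, 2, -1) = (0, 38, 76).
A point on m: solving the two plane equations with y = 10 gives (-1, 10, -12).
Taking (-1, 10, -12) on m with direction v = (0, 38, 76): w = M − (-1, 10, -12) = (10, -16, 4), and w × v = (-1368, -760, 380).
Distance = |w × v| / |v| = √2593424 / √7220 ≈ 18.95.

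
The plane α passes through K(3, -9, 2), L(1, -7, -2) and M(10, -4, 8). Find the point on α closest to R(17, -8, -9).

(5, -2, 0)

KL = (-2, 2, -4), KM = (7, 5, 6); a normal to α is KL × KM = (32, -16, -24).
Using K: α has equation 32x - 16y - 24z = 192.
Foot = R − λn with λ = (n·R − d)/|n|² = (888 − 192)/1856 = 3/8.
Foot = (17, -8, -9) − (3/8)·(32, -16, -24) = (5, -2, 0).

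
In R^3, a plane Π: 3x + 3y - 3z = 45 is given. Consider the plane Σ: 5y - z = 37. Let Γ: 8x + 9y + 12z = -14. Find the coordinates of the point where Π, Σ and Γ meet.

Solving the 3×3 linear system 3x + 3y - 3z = 45, 5y - z = 37, 8x + 9y + 12z = -14 (e.g. by elimination or Cramer's rule, determinant = 303) gives (2, 6, -7).

(2, 6, -7)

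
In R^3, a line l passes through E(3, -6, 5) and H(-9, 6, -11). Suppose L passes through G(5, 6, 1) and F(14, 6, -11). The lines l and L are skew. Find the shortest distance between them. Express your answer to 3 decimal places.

A direction vector for l is H − E = (-12, 12, -16).
A direction vector for L is F − G = (9, 0, -12).
Common perpendicular direction n = (-12, 12, -16) × (9, 0, -12) = (-144, -288, -108).
With w = (5, 6, 1) − (3, -6, 5) = (2, 12, -4), w · n = -3312.
Distance = |w · n| / |n| = |-3312| / √115344 ≈ 9.752.

9.752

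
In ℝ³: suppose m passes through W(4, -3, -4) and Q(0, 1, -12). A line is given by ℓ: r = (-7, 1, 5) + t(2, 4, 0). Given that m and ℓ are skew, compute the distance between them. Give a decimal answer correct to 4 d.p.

A direction vector for m is Q − W = (-4, 4, -8).
Common perpendicular direction n = (-4, 4, -8) × (2, 4, 0) = (32, -16, -24).
With w = (-7, 1, 5) − (4, -3, -4) = (-11, 4, 9), w · n = -632.
Distance = |w · n| / |n| = |-632| / √1856 ≈ 14.6699.

14.6699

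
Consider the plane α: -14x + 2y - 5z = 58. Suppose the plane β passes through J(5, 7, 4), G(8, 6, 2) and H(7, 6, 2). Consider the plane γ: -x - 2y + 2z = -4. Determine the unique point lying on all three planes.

JG = (3, -1, -2), JH = (2, -1, -2); a normal to β is JG × JH = (0, 2, -1).
Using J: β has equation 2y - z = 10.
Solving the 3×3 linear system -14x + 2y - 5z = 58, 2y - z = 10, -x - 2y + 2z = -4 (e.g. by elimination or Cramer's rule, determinant = -36) gives (-4, 6, 2).

(-4, 6, 2)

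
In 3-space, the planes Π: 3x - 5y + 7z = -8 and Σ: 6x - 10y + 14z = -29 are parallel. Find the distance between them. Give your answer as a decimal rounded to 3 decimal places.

Rescale Σ by 1/2: 3x - 5y + 7z = -29/2. Then distance = |-8 − (-29/2)| / √83 ≈ 0.713.

0.713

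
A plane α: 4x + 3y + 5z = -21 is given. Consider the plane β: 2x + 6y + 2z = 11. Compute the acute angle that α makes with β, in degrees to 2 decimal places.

cos θ = |n₁·n₂| / (|n₁||n₂|) = |36| / (√50 · √44).
θ = arccos(0.76752) ≈ 39.87°.

39.87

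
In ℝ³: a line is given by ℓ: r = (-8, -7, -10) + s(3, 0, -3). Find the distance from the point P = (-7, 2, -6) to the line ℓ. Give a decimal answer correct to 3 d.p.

Taking (-8, -7, -10) on ℓ with direction v = (3, 0, -3): w = P − (-8, -7, -10) = (1, 9, 4), and w × v = (-27, 15, -27).
Distance = |w × v| / |v| = √1683 / √18 ≈ 9.670.

9.670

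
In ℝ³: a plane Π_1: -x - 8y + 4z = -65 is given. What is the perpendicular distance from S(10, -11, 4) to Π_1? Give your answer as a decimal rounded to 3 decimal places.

17.667

n·S − d = (-1)·(10) + (-8)·(-11) + (4)·(4) − (-65) = 159; |n| = √81.
Distance = |159| / √81 = 159/√81 ≈ 17.667.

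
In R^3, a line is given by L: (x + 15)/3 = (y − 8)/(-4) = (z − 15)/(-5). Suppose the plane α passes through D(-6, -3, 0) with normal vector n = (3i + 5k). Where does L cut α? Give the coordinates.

(-6, -4, 0)

L has direction (3, -4, -5) through (-15, 8, 15).
α: n·r = n·D gives 3x + 5z = -18.
Substitute r = (-15, 8, 15) + t(3, -4, -5) into the plane: 30 + (-16)t = -18, so t = 3.
Intersection: (-15, 8, 15) + 3·(3, -4, -5) = (-6, -4, 0).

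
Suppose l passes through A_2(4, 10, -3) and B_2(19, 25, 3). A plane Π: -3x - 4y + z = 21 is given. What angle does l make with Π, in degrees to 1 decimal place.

61.7

A direction vector for l is B_2 − A_2 = (15, 15, 6).
sin θ = |n·v| / (|n||v|) = |-99| / (√26 · √486) = 0.88070.
θ ≈ 61.7°.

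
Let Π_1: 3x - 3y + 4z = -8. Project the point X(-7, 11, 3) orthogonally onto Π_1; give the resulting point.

(-4, 8, 7)

Foot = X − λn with λ = (n·X − d)/|n|² = (-42 − (-8))/34 = -1.
Foot = (-7, 11, 3) − (-1)·(3, -3, 4) = (-4, 8, 7).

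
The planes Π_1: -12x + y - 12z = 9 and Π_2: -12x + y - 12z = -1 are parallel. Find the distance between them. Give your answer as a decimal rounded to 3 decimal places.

Same normal n = (-12, 1, -12) with |n| = √289; distance = |9 − (-1)| / |n| = 10/√289 ≈ 0.588.

0.588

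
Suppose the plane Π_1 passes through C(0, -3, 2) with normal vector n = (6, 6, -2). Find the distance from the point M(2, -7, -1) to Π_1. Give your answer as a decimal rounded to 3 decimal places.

0.688

Π_1: n·r = n·C gives 6x + 6y - 2z = -22.
n·M − d = (6)·(2) + (6)·(-7) + (-2)·(-1) − (-22) = -6; |n| = √76.
Distance = |-6| / √76 = 6/√76 ≈ 0.688.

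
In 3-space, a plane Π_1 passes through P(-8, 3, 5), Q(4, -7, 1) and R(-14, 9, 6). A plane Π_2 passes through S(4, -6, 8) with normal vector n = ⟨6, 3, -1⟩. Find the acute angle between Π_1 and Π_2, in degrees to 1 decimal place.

PQ = (12, -10, -4), PR = (-6, 6, 1); a normal to Π_1 is PQ × PR = (14, 12, 12).
Using P: Π_1 has equation 14x + 12y + 12z = -16.
Π_2: n·r = n·S gives 6x + 3y - z = -2.
cos θ = |n₁·n₂| / (|n₁||n₂|) = |108| / (√484 · √46).
θ = arccos(0.72381) ≈ 43.6°.

43.6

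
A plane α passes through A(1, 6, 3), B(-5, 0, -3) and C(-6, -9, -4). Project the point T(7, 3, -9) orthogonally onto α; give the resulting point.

(-2, 3, 0)

AB = (-6, -6, -6), AC = (-7, -15, -7); a normal to α is AB × AC = (-48, 0, 48).
Using A: α has equation -48x + 48z = 96.
Foot = T − λn with λ = (n·T − d)/|n|² = (-768 − 96)/4608 = -3/16.
Foot = (7, 3, -9) − (-3/16)·(-48, 0, 48) = (-2, 3, 0).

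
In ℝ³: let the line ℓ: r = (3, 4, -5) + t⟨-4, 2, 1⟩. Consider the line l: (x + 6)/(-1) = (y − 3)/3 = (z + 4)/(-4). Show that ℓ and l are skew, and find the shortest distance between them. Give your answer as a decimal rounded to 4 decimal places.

l has direction (-1, 3, -4) through (-6, 3, -4).
Common perpendicular direction n = (-4, 2, 1) × (-1, 3, -4) = (-11, -17, -10).
With w = (-6, 3, -4) − (3, 4, -5) = (-9, -1, 1), w · n = 106.
Since n ≠ 0 the lines are not parallel, and w · n = 106 ≠ 0 so they do not intersect; hence they are skew.
Distance = |w · n| / |n| = |106| / √510 ≈ 4.6938.

4.6938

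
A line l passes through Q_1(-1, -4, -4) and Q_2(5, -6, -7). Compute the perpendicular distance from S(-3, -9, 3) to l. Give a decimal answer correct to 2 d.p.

8.20

A direction vector for l is Q_2 − Q_1 = (6, -2, -3).
Taking (-1, -4, -4) on l with direction v = (6, -2, -3): w = S − (-1, -4, -4) = (-2, -5, 7), and w × v = (29, 36, 34).
Distance = |w × v| / |v| = √3293 / √49 ≈ 8.20.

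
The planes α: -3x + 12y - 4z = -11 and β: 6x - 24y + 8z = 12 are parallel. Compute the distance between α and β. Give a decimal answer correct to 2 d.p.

0.38

Rescale β by 1/(-2): -3x + 12y - 4z = -6. Then distance = |-11 − (-6)| / √169 ≈ 0.38.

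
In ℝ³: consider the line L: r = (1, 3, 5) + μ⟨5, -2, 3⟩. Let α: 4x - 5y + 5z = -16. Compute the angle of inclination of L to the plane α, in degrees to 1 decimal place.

64.0

sin θ = |n·v| / (|n||v|) = |45| / (√66 · √38) = 0.89856.
θ ≈ 64.0°.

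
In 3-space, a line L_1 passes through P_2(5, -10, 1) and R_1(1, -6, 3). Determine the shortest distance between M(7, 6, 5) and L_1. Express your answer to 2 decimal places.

A direction vector for L_1 is R_1 − P_2 = (-4, 4, 2).
Taking (5, -10, 1) on L_1 with direction v = (-4, 4, 2): w = M − (5, -10, 1) = (2, 16, 4), and w × v = (16, -20, 72).
Distance = |w × v| / |v| = √5840 / √36 ≈ 12.74.

12.74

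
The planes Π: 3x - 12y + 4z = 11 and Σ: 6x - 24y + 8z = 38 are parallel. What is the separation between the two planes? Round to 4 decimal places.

Rescale Σ by 1/2: 3x - 12y + 4z = 19. Then distance = |11 − 19| / √169 ≈ 0.6154.

0.6154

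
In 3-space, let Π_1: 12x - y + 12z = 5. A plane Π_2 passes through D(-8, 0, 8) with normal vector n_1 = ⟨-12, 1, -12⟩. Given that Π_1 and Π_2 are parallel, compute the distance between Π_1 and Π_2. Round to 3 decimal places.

Π_2: n_1·r = n_1·D gives -12x + y - 12z = 0.
Rescale Π_2 by 1/(-1): 12x - y + 12z = 0. Then distance = |5 − 0| / √289 ≈ 0.294.

0.294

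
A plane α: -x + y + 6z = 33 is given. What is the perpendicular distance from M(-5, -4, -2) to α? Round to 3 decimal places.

7.138

n·M − d = (-1)·(-5) + (1)·(-4) + (6)·(-2) − 33 = -44; |n| = √38.
Distance = |-44| / √38 = 44/√38 ≈ 7.138.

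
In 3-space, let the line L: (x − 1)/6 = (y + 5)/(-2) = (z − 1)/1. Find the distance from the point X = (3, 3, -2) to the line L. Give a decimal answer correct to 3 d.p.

L has direction (6, -2, 1) through (1, -5, 1).
Taking (1, -5, 1) on L with direction v = (6, -2, 1): w = X − (1, -5, 1) = (2, 8, -3), and w × v = (2, -20, -52).
Distance = |w × v| / |v| = √3108 / √41 ≈ 8.707.

8.707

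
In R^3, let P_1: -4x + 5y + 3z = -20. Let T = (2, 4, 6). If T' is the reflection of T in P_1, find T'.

λ = (n·T − d)/|n|² = (30 − (-20))/50 = 1.
Reflection = T − 2λn = (2, 4, 6) − 2·(-4, 5, 3) = (10, -6, 0).

(10, -6, 0)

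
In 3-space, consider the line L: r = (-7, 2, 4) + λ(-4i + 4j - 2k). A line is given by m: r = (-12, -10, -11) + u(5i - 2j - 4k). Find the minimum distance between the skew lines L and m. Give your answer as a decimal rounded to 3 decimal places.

16.949

Common perpendicular direction n = (-4, 4, -2) × (5, -2, -4) = (-20, -26, -12).
With w = (-12, -10, -11) − (-7, 2, 4) = (-5, -12, -15), w · n = 592.
Distance = |w · n| / |n| = |592| / √1220 ≈ 16.949.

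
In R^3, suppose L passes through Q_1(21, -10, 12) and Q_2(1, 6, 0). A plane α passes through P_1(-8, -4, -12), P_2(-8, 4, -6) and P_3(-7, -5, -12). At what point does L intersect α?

A direction vector for L is Q_2 − Q_1 = (-20, 16, -12).
P_1P_2 = (0, 8, 6), P_1P_3 = (1, -1, 0); a normal to α is P_1P_2 × P_1P_3 = (6, 6, -8).
Using P_1: α has equation 6x + 6y - 8z = 24.
Substitute r = (21, -10, 12) + t(-20, 16, -12) into the plane: -30 + 72t = 24, so t = 3/4.
Intersection: (21, -10, 12) + (3/4)·(-20, 16, -12) = (6, 2, 3).

(6, 2, 3)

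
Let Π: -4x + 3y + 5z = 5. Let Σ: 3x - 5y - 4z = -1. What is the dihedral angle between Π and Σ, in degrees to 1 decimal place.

cos θ = |n₁·n₂| / (|n₁||n₂|) = |-47| / (√50 · √50).
θ = arccos(0.94000) ≈ 19.9°.

19.9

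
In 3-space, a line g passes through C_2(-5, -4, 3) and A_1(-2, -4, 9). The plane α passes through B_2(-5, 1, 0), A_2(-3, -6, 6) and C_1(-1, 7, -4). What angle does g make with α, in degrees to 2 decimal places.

38.39

A direction vector for g is A_1 − C_2 = (3, 0, 6).
B_2A_2 = (2, -7, 6), B_2C_1 = (4, 6, -4); a normal to α is B_2A_2 × B_2C_1 = (-8, 32, 40).
Using B_2: α has equation -8x + 32y + 40z = 72.
sin θ = |n·v| / (|n||v|) = |216| / (√2688 · √45) = 0.62106.
θ ≈ 38.39°.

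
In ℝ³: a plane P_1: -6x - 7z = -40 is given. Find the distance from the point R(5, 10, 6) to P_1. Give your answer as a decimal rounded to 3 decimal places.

3.471

n·R − d = (-6)·(5) + (0)·(10) + (-7)·(6) − (-40) = -32; |n| = √85.
Distance = |-32| / √85 = 32/√85 ≈ 3.471.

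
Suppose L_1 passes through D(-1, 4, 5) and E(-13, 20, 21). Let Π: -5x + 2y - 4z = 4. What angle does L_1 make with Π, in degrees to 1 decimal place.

9.4

A direction vector for L_1 is E − D = (-12, 16, 16).
sin θ = |n·v| / (|n||v|) = |28| / (√45 · √656) = 0.16297.
θ ≈ 9.4°.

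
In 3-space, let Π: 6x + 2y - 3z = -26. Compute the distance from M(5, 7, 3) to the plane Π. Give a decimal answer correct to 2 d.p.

n·M − d = (6)·(5) + (2)·(7) + (-3)·(3) − (-26) = 61; |n| = √49.
Distance = |61| / √49 = 61/√49 ≈ 8.71.

8.71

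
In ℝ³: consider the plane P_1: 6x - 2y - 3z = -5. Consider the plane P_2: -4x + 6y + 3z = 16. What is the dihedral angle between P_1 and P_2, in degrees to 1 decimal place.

34.6

cos θ = |n₁·n₂| / (|n₁||n₂|) = |-45| / (√49 · √61).
θ = arccos(0.82309) ≈ 34.6°.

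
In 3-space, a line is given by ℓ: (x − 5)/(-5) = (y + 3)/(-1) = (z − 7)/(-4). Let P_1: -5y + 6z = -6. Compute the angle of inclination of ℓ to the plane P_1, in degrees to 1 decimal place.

22.0

ℓ has direction (-5, -1, -4) through (5, -3, 7).
sin θ = |n·v| / (|n||v|) = |-19| / (√61 · √42) = 0.37537.
θ ≈ 22.0°.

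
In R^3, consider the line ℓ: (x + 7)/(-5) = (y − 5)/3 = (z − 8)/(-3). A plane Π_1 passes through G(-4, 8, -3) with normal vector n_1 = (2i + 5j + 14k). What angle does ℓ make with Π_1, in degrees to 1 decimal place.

ℓ has direction (-5, 3, -3) through (-7, 5, 8).
Π_1: n_1·r = n_1·G gives 2x + 5y + 14z = -10.
sin θ = |n·v| / (|n||v|) = |-37| / (√225 · √43) = 0.37616.
θ ≈ 22.1°.

22.1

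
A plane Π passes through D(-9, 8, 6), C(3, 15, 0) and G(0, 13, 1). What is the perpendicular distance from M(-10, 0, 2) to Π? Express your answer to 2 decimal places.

DC = (12, 7, -6), DG = (9, 5, -5); a normal to Π is DC × DG = (-5, 6, -3).
Using D: Π has equation -5x + 6y - 3z = 75.
n·M − d = (-5)·(-10) + (6)·(0) + (-3)·(2) − 75 = -31; |n| = √70.
Distance = |-31| / √70 = 31/√70 ≈ 3.71.

3.71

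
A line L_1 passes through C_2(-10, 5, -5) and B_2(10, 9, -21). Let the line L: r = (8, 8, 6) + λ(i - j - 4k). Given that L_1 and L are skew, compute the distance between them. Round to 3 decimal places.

8.586

A direction vector for L_1 is B_2 − C_2 = (20, 4, -16).
Common perpendicular direction n = (20, 4, -16) × (1, -1, -4) = (-32, 64, -24).
With w = (8, 8, 6) − (-10, 5, -5) = (18, 3, 11), w · n = -648.
Distance = |w · n| / |n| = |-648| / √5696 ≈ 8.586.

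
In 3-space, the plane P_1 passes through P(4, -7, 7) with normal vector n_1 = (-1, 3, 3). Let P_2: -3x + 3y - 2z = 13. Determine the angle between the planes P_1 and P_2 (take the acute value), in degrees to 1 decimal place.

P_1: n_1·r = n_1·P gives -x + 3y + 3z = -4.
cos θ = |n₁·n₂| / (|n₁||n₂|) = |6| / (√19 · √22).
θ = arccos(0.29347) ≈ 72.9°.

72.9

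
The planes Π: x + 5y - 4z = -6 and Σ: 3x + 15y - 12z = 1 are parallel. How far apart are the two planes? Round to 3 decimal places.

Rescale Σ by 1/3: x + 5y - 4z = 1/3. Then distance = |-6 − (1/3)| / √42 ≈ 0.977.

0.977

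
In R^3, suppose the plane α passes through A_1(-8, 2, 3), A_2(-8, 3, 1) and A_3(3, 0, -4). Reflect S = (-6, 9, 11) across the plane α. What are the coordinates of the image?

(-14, -7, 3)

A_1A_2 = (0, 1, -2), A_1A_3 = (11, -2, -7); a normal to α is A_1A_2 × A_1A_3 = (-11, -22, -11).
Using A_1: α has equation -11x - 22y - 11z = 11.
λ = (n·S − d)/|n|² = (-253 − 11)/726 = -4/11.
Reflection = S − 2λn = (-6, 9, 11) − (-8/11)·(-11, -22, -11) = (-14, -7, 3).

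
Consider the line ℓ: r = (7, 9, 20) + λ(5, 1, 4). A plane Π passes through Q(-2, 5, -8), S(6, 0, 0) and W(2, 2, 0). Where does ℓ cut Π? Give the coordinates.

(-8, 6, 8)

QS = (8, -5, 8), QW = (4, -3, 8); a normal to Π is QS × QW = (-16, -32, -4).
Using Q: Π has equation -16x - 32y - 4z = -96.
Substitute r = (7, 9, 20) + t(5, 1, 4) into the plane: -480 + (-128)t = -96, so t = -3.
Intersection: (7, 9, 20) + (-3)·(5, 1, 4) = (-8, 6, 8).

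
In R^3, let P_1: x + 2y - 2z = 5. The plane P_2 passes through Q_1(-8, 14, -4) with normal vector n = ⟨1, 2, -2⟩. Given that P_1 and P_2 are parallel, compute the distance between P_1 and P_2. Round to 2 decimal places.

P_2: n·r = n·Q_1 gives x + 2y - 2z = 28.
Same normal n = (1, 2, -2) with |n| = √9; distance = |5 − 28| / |n| = 23/√9 ≈ 7.67.

7.67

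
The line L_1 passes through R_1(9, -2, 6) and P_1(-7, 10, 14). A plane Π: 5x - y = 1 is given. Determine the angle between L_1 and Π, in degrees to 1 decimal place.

A direction vector for L_1 is P_1 − R_1 = (-16, 12, 8).
sin θ = |n·v| / (|n||v|) = |-92| / (√26 · √464) = 0.83761.
θ ≈ 56.9°.

56.9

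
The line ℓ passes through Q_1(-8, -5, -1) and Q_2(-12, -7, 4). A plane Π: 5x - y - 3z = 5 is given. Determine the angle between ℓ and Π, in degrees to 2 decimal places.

56.26

A direction vector for ℓ is Q_2 − Q_1 = (-4, -2, 5).
sin θ = |n·v| / (|n||v|) = |-33| / (√35 · √45) = 0.83152.
θ ≈ 56.26°.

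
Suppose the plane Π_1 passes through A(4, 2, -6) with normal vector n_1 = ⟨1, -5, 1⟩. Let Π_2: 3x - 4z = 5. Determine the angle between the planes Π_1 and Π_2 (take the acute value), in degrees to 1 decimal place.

87.8

Π_1: n_1·r = n_1·A gives x - 5y + z = -12.
cos θ = |n₁·n₂| / (|n₁||n₂|) = |-1| / (√27 · √25).
θ = arccos(0.03849) ≈ 87.8°.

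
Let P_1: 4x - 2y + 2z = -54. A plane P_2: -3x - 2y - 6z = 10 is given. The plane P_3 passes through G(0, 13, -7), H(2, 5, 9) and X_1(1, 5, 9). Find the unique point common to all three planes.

(-8, 10, -1)

GH = (2, -8, 16), GX_1 = (1, -8, 16); a normal to P_3 is GH × GX_1 = (0, -16, -8).
Using G: P_3 has equation -16y - 8z = -152.
Solving the 3×3 linear system 4x - 2y + 2z = -54, -3x - 2y - 6z = 10, -16y - 8z = -152 (e.g. by elimination or Cramer's rule, determinant = -176) gives (-8, 10, -1).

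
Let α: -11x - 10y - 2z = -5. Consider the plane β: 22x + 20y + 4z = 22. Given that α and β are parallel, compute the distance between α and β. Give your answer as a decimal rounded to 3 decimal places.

0.400

Rescale β by 1/(-2): -11x - 10y - 2z = -11. Then distance = |-5 − (-11)| / √225 ≈ 0.400.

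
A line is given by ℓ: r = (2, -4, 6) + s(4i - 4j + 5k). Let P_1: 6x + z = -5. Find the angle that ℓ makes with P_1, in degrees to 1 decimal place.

sin θ = |n·v| / (|n||v|) = |29| / (√37 · √57) = 0.63148.
θ ≈ 39.2°.

39.2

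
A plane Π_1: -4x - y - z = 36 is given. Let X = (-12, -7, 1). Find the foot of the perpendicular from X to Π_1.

Foot = X − λn with λ = (n·X − d)/|n|² = (54 − 36)/18 = 1.
Foot = (-12, -7, 1) − 1·(-4, -1, -1) = (-8, -6, 2).

(-8, -6, 2)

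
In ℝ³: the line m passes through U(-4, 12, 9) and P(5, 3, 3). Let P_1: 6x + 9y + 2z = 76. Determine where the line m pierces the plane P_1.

(2, 6, 5)

A direction vector for m is P − U = (9, -9, -6).
Substitute r = (-4, 12, 9) + t(9, -9, -6) into the plane: 102 + (-39)t = 76, so t = 2/3.
Intersection: (-4, 12, 9) + (2/3)·(9, -9, -6) = (2, 6, 5).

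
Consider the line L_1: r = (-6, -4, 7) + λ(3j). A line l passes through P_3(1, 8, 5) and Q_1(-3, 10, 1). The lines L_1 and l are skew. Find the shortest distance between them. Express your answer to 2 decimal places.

A direction vector for l is Q_1 − P_3 = (-4, 2, -4).
Common perpendicular direction n = (0, 3, 0) × (-4, 2, -4) = (-12, 0, 12).
With w = (1, 8, 5) − (-6, -4, 7) = (7, 12, -2), w · n = -108.
Distance = |w · n| / |n| = |-108| / √288 ≈ 6.36.

6.36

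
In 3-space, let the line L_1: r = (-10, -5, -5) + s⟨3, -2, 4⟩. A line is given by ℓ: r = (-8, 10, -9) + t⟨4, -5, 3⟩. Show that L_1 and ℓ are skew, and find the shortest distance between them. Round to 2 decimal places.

9.39

Common perpendicular direction n = (3, -2, 4) × (4, -5, 3) = (14, 7, -7).
With w = (-8, 10, -9) − (-10, -5, -5) = (2, 15, -4), w · n = 161.
Since n ≠ 0 the lines are not parallel, and w · n = 161 ≠ 0 so they do not intersect; hence they are skew.
Distance = |w · n| / |n| = |161| / √294 ≈ 9.39.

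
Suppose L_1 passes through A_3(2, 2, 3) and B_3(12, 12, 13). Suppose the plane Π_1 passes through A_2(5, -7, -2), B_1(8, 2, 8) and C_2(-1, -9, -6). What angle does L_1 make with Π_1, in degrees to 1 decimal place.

7.6

A direction vector for L_1 is B_3 − A_3 = (10, 10, 10).
A_2B_1 = (3, 9, 10), A_2C_2 = (-6, -2, -4); a normal to Π_1 is A_2B_1 × A_2C_2 = (-16, -48, 48).
Using A_2: Π_1 has equation -16x - 48y + 48z = 160.
sin θ = |n·v| / (|n||v|) = |-160| / (√4864 · √300) = 0.13245.
θ ≈ 7.6°.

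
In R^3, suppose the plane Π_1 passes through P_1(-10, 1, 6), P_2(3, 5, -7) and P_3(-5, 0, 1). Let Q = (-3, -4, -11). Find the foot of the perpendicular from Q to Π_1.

P_1P_2 = (13, 4, -13), P_1P_3 = (5, -1, -5); a normal to Π_1 is P_1P_2 × P_1P_3 = (-33, 0, -33).
Using P_1: Π_1 has equation -33x - 33z = 132.
Foot = Q − λn with λ = (n·Q − d)/|n|² = (462 − 132)/2178 = 5/33.
Foot = (-3, -4, -11) − (5/33)·(-33, 0, -33) = (2, -4, -6).

(2, -4, -6)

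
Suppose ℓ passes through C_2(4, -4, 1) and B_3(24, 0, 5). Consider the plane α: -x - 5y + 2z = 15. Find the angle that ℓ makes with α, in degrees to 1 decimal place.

A direction vector for ℓ is B_3 − C_2 = (20, 4, 4).
sin θ = |n·v| / (|n||v|) = |-32| / (√30 · √432) = 0.28109.
θ ≈ 16.3°.

16.3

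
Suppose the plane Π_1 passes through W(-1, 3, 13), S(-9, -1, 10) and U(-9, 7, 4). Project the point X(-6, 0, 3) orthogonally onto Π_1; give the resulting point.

WS = (-8, -4, -3), WU = (-8, 4, -9); a normal to Π_1 is WS × WU = (48, -48, -64).
Using W: Π_1 has equation 48x - 48y - 64z = -1024.
Foot = X − λn with λ = (n·X − d)/|n|² = (-480 − (-1024))/8704 = 1/16.
Foot = (-6, 0, 3) − (1/16)·(48, -48, -64) = (-9, 3, 7).

(-9, 3, 7)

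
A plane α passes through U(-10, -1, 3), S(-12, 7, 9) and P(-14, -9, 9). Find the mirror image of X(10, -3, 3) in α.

US = (-2, 8, 6), UP = (-4, -8, 6); a normal to α is US × UP = (96, -12, 48).
Using U: α has equation 96x - 12y + 48z = -804.
λ = (n·X − d)/|n|² = (1140 − (-804))/11664 = 1/6.
Reflection = X − 2λn = (10, -3, 3) − (1/3)·(96, -12, 48) = (-22, 1, -13).

(-22, 1, -13)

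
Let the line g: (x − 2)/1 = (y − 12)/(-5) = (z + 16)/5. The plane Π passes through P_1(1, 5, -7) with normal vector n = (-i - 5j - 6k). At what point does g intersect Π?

(5, -3, -1)

g has direction (1, -5, 5) through (2, 12, -16).
Π: n·r = n·P_1 gives -x - 5y - 6z = 16.
Substitute r = (2, 12, -16) + t(1, -5, 5) into the plane: 34 + (-6)t = 16, so t = 3.
Intersection: (2, 12, -16) + 3·(1, -5, 5) = (5, -3, -1).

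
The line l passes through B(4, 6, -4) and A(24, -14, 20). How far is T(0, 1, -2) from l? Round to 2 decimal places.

A direction vector for l is A − B = (20, -20, 24).
Taking (4, 6, -4) on l with direction v = (20, -20, 24): w = T − (4, 6, -4) = (-4, -5, 2), and w × v = (-80, 136, 180).
Distance = |w × v| / |v| = √57296 / √1376 ≈ 6.45.

6.45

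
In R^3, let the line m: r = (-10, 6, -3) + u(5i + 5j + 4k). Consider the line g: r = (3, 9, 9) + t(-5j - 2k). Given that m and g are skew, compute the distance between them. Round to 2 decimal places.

Common perpendicular direction n = (5, 5, 4) × (0, -5, -2) = (10, 10, -25).
With w = (3, 9, 9) − (-10, 6, -3) = (13, 3, 12), w · n = -140.
Distance = |w · n| / |n| = |-140| / √825 ≈ 4.87.

4.87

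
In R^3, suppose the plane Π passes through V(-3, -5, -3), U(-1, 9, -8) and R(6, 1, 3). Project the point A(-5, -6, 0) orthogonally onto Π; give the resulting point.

(-3, -7, -2)

VU = (2, 14, -5), VR = (9, 6, 6); a normal to Π is VU × VR = (114, -57, -114).
Using V: Π has equation 114x - 57y - 114z = 285.
Foot = A − λn with λ = (n·A − d)/|n|² = (-228 − 285)/29241 = -1/57.
Foot = (-5, -6, 0) − (-1/57)·(114, -57, -114) = (-3, -7, -2).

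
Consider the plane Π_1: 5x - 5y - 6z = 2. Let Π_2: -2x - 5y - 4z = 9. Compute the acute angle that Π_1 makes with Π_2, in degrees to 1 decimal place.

cos θ = |n₁·n₂| / (|n₁||n₂|) = |39| / (√86 · √45).
θ = arccos(0.62692) ≈ 51.2°.

51.2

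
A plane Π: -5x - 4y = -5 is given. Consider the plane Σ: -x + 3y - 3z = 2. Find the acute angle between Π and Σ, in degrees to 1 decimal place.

75.5

cos θ = |n₁·n₂| / (|n₁||n₂|) = |-7| / (√41 · √19).
θ = arccos(0.25080) ≈ 75.5°.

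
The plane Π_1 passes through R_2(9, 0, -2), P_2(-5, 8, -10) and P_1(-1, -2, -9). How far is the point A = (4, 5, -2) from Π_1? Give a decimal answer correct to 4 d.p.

R_2P_2 = (-14, 8, -8), R_2P_1 = (-10, -2, -7); a normal to Π_1 is R_2P_2 × R_2P_1 = (-72, -18, 108).
Using R_2: Π_1 has equation -72x - 18y + 108z = -864.
n·A − d = (-72)·(4) + (-18)·(5) + (108)·(-2) − (-864) = 270; |n| = √17172.
Distance = |270| / √17172 = 270/√17172 ≈ 2.0604.

2.0604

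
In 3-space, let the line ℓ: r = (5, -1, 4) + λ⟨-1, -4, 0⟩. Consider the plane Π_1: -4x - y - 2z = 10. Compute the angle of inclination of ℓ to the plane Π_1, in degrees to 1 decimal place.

25.0

sin θ = |n·v| / (|n||v|) = |8| / (√21 · √17) = 0.42340.
θ ≈ 25.0°.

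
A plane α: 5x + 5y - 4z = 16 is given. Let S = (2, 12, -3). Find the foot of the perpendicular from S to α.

Foot = S − λn with λ = (n·S − d)/|n|² = (82 − 16)/66 = 1.
Foot = (2, 12, -3) − 1·(5, 5, -4) = (-3, 7, 1).

(-3, 7, 1)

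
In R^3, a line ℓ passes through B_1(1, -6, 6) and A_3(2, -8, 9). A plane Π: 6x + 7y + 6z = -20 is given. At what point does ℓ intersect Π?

A direction vector for ℓ is A_3 − B_1 = (1, -2, 3).
Substitute r = (1, -6, 6) + t(1, -2, 3) into the plane: 0 + 10t = -20, so t = -2.
Intersection: (1, -6, 6) + (-2)·(1, -2, 3) = (-1, -2, 0).

(-1, -2, 0)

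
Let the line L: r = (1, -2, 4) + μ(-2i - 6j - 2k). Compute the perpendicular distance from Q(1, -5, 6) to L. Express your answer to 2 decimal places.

Taking (1, -2, 4) on L with direction v = (-2, -6, -2): w = Q − (1, -2, 4) = (0, -3, 2), and w × v = (18, -4, -6).
Distance = |w × v| / |v| = √376 / √44 ≈ 2.92.

2.92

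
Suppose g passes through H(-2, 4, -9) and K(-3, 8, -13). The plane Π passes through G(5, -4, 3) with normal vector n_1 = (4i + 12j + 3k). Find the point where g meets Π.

(-1, 0, -5)

A direction vector for g is K − H = (-1, 4, -4).
Π: n_1·r = n_1·G gives 4x + 12y + 3z = -19.
Substitute r = (-2, 4, -9) + t(-1, 4, -4) into the plane: 13 + 32t = -19, so t = -1.
Intersection: (-2, 4, -9) + (-1)·(-1, 4, -4) = (-1, 0, -5).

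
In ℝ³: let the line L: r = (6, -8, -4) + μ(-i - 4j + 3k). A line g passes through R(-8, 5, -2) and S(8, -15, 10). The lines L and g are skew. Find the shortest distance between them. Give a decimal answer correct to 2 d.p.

7.51

A direction vector for g is S − R = (16, -20, 12).
Common perpendicular direction n = (-1, -4, 3) × (16, -20, 12) = (12, 60, 84).
With w = (-8, 5, -2) − (6, -8, -4) = (-14, 13, 2), w · n = 780.
Distance = |w · n| / |n| = |780| / √10800 ≈ 7.51.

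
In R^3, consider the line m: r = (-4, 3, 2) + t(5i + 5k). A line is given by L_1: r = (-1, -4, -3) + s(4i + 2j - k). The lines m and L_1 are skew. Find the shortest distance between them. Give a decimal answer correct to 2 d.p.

8.88

Common perpendicular direction n = (5, 0, 5) × (4, 2, -1) = (-10, 25, 10).
With w = (-1, -4, -3) − (-4, 3, 2) = (3, -7, -5), w · n = -255.
Distance = |w · n| / |n| = |-255| / √825 ≈ 8.88.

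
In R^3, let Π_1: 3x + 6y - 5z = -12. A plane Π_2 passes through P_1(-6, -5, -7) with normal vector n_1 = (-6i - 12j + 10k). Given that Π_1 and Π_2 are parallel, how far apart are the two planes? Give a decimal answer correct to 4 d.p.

Π_2: n_1·r = n_1·P_1 gives -6x - 12y + 10z = 26.
Rescale Π_2 by 1/(-2): 3x + 6y - 5z = -13. Then distance = |-12 − (-13)| / √70 ≈ 0.1195.

0.1195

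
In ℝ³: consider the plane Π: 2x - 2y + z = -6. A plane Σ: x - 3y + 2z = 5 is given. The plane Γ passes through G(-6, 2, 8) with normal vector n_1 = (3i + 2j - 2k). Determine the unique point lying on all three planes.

Γ: n_1·r = n_1·G gives 3x + 2y - 2z = -30.
Solving the 3×3 linear system 2x - 2y + z = -6, x - 3y + 2z = 5, 3x + 2y - 2z = -30 (e.g. by elimination or Cramer's rule, determinant = -1) gives (-8, -7, -4).

(-8, -7, -4)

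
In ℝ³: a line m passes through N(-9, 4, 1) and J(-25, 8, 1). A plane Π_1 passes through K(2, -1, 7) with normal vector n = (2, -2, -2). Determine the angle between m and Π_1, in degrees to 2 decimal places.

44.44

A direction vector for m is J − N = (-16, 4, 0).
Π_1: n·r = n·K gives 2x - 2y - 2z = -8.
sin θ = |n·v| / (|n||v|) = |-40| / (√12 · √272) = 0.70014.
θ ≈ 44.44°.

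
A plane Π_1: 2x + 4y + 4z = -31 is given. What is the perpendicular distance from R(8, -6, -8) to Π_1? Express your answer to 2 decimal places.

1.50

n·R − d = (2)·(8) + (4)·(-6) + (4)·(-8) − (-31) = -9; |n| = √36.
Distance = |-9| / √36 = 9/√36 ≈ 1.50.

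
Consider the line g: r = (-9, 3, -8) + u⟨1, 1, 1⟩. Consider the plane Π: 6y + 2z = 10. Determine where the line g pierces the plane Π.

Substitute r = (-9, 3, -8) + t(1, 1, 1) into the plane: 2 + 8t = 10, so t = 1.
Intersection: (-9, 3, -8) + 1·(1, 1, 1) = (-8, 4, -7).

(-8, 4, -7)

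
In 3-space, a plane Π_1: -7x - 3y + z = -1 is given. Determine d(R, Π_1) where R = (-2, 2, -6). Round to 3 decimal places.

0.391

n·R − d = (-7)·(-2) + (-3)·(2) + (1)·(-6) − (-1) = 3; |n| = √59.
Distance = |3| / √59 = 3/√59 ≈ 0.391.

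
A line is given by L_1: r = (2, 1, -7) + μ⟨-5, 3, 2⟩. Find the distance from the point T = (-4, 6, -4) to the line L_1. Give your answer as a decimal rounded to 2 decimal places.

1.25

Taking (2, 1, -7) on L_1 with direction v = (-5, 3, 2): w = T − (2, 1, -7) = (-6, 5, 3), and w × v = (1, -3, 7).
Distance = |w × v| / |v| = √59 / √38 ≈ 1.25.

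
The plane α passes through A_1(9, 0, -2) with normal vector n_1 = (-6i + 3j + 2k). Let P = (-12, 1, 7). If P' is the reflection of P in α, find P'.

(24, -17, -5)

α: n_1·r = n_1·A_1 gives -6x + 3y + 2z = -58.
λ = (n·P − d)/|n|² = (89 − (-58))/49 = 3.
Reflection = P − 2λn = (-12, 1, 7) − 6·(-6, 3, 2) = (24, -17, -5).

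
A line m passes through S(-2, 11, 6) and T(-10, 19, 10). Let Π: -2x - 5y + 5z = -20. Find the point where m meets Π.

A direction vector for m is T − S = (-8, 8, 4).
Substitute r = (-2, 11, 6) + t(-8, 8, 4) into the plane: -21 + (-4)t = -20, so t = -1/4.
Intersection: (-2, 11, 6) + (-1/4)·(-8, 8, 4) = (0, 9, 5).

(0, 9, 5)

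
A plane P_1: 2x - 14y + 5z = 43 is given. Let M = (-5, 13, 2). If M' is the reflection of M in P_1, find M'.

λ = (n·M − d)/|n|² = (-182 − 43)/225 = -1.
Reflection = M − 2λn = (-5, 13, 2) − (-2)·(2, -14, 5) = (-1, -15, 12).

(-1, -15, 12)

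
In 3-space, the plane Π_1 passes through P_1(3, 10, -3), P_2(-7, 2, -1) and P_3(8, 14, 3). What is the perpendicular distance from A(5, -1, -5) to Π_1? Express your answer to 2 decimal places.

9.84

P_1P_2 = (-10, -8, 2), P_1P_3 = (5, 4, 6); a normal to Π_1 is P_1P_2 × P_1P_3 = (-56, 70, 0).
Using P_1: Π_1 has equation -56x + 70y = 532.
n·A − d = (-56)·(5) + (70)·(-1) + (0)·(-5) − 532 = -882; |n| = √8036.
Distance = |-882| / √8036 = 882/√8036 ≈ 9.84.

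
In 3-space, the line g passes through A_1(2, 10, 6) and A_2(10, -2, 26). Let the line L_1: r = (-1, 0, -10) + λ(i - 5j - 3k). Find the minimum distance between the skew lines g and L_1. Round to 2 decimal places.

2.75

A direction vector for g is A_2 − A_1 = (8, -12, 20).
Common perpendicular direction n = (8, -12, 20) × (1, -5, -3) = (136, 44, -28).
With w = (-1, 0, -10) − (2, 10, 6) = (-3, -10, -16), w · n = -400.
Distance = |w · n| / |n| = |-400| / √21216 ≈ 2.75.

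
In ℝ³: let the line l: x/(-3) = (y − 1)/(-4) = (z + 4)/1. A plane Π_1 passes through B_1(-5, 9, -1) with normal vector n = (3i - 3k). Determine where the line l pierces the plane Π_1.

l has direction (-3, -4, 1) through (0, 1, -4).
Π_1: n·r = n·B_1 gives 3x - 3z = -12.
Substitute r = (0, 1, -4) + t(-3, -4, 1) into the plane: 12 + (-12)t = -12, so t = 2.
Intersection: (0, 1, -4) + 2·(-3, -4, 1) = (-6, -7, -2).

(-6, -7, -2)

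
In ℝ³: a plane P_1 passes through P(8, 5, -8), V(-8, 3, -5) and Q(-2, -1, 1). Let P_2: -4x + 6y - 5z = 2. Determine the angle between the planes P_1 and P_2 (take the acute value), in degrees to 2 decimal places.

75.35

PV = (-16, -2, 3), PQ = (-10, -6, 9); a normal to P_1 is PV × PQ = (0, 114, 76).
Using P: P_1 has equation 114y + 76z = -38.
cos θ = |n₁·n₂| / (|n₁||n₂|) = |304| / (√18772 · √77).
θ = arccos(0.25286) ≈ 75.35°.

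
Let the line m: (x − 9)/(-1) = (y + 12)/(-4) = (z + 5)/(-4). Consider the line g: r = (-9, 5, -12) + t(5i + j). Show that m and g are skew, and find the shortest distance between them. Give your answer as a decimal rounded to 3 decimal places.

19.552

m has direction (-1, -4, -4) through (9, -12, -5).
Common perpendicular direction n = (-1, -4, -4) × (5, 1, 0) = (4, -20, 19).
With w = (-9, 5, -12) − (9, -12, -5) = (-18, 17, -7), w · n = -545.
Since n ≠ 0 the lines are not parallel, and w · n = -545 ≠ 0 so they do not intersect; hence they are skew.
Distance = |w · n| / |n| = |-545| / √777 ≈ 19.552.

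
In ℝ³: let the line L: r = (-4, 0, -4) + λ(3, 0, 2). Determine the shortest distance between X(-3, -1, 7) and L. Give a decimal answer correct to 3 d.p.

Taking (-4, 0, -4) on L with direction v = (3, 0, 2): w = X − (-4, 0, -4) = (1, -1, 11), and w × v = (-2, 31, 3).
Distance = |w × v| / |v| = √974 / √13 ≈ 8.656.

8.656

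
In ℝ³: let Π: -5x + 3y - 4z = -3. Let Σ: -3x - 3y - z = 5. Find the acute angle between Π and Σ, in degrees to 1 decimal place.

cos θ = |n₁·n₂| / (|n₁||n₂|) = |10| / (√50 · √19).
θ = arccos(0.32444) ≈ 71.1°.

71.1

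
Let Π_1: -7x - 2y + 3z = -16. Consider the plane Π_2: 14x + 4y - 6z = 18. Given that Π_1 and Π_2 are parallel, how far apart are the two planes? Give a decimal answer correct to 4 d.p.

Rescale Π_2 by 1/(-2): -7x - 2y + 3z = -9. Then distance = |-16 − (-9)| / √62 ≈ 0.8890.

0.8890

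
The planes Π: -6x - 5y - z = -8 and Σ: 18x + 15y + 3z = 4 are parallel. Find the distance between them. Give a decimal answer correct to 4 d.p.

Rescale Σ by 1/(-3): -6x - 5y - z = -4/3. Then distance = |-8 − (-4/3)| / √62 ≈ 0.8467.

0.8467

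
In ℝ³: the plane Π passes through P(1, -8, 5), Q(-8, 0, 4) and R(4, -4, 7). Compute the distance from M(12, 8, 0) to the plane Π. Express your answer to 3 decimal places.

11.692

PQ = (-9, 8, -1), PR = (3, 4, 2); a normal to Π is PQ × PR = (20, 15, -60).
Using P: Π has equation 20x + 15y - 60z = -400.
n·M − d = (20)·(12) + (15)·(8) + (-60)·(0) − (-400) = 760; |n| = √4225.
Distance = |760| / √4225 = 760/√4225 ≈ 11.692.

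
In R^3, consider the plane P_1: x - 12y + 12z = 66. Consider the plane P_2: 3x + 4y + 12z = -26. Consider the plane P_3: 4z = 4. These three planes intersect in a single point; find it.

(-6, -5, 1)

Solving the 3×3 linear system x - 12y + 12z = 66, 3x + 4y + 12z = -26, 4z = 4 (e.g. by elimination or Cramer's rule, determinant = 160) gives (-6, -5, 1).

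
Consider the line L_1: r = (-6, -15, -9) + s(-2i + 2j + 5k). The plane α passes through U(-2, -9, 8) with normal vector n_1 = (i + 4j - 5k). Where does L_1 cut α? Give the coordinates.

(-12, -9, 6)

α: n_1·r = n_1·U gives x + 4y - 5z = -78.
Substitute r = (-6, -15, -9) + t(-2, 2, 5) into the plane: -21 + (-19)t = -78, so t = 3.
Intersection: (-6, -15, -9) + 3·(-2, 2, 5) = (-12, -9, 6).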